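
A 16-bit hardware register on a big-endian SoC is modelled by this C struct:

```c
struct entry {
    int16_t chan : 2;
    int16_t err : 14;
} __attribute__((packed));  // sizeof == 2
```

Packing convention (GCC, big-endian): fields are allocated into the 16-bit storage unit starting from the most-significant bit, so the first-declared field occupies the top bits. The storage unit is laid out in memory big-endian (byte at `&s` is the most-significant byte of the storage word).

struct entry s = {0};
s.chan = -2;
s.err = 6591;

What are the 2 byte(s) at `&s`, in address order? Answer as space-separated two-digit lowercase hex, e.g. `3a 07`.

chan (2b) val=-2 bits=0x2 at bit 14: 0x8000
err (14b) val=6591 bits=0x19bf at bit 0: 0x99bf
word = 0x99bf → big-endian bytes:
  [0]=0x99  [1]=0xbf

99 bf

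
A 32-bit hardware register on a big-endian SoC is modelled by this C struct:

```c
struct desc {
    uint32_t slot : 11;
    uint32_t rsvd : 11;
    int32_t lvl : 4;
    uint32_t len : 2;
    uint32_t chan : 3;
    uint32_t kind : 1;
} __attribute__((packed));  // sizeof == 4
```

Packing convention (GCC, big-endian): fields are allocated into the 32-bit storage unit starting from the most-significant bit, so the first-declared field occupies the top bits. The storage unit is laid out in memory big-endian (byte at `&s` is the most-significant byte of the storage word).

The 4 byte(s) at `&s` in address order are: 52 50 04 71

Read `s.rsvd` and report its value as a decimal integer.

1025

[0]=0x52 [1]=0x50 [2]=0x04 [3]=0x71 (big-endian) → word 0x52500471
slot:11 @ bit 21 → (0x52500471>>21)&0x7ff = 0x292
rsvd:11 @ bit 10 → (0x52500471>>10)&0x7ff = 0x401  ←
lvl:4 @ bit 6 → (0x52500471>>6)&0xf = 0x1
len:2 @ bit 4 → (0x52500471>>4)&0x3 = 0x3
chan:3 @ bit 1 → (0x52500471>>1)&0x7 = 0x0
kind:1 @ bit 0 → (0x52500471>>0)&0x1 = 0x1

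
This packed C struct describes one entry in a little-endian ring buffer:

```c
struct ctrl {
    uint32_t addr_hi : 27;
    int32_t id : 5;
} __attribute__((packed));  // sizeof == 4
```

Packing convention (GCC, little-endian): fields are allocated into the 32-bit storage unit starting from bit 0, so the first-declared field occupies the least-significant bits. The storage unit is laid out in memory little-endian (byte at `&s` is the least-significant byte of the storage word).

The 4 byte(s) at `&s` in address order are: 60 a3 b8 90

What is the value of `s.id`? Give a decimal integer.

[0]=0x60 [1]=0xa3 [2]=0xb8 [3]=0x90 (little-endian) → word 0x90b8a360
addr_hi:27 @ bit 0 → (0x90b8a360>>0)&0x7ffffff = 0xb8a360
id:5 @ bit 27 → (0x90b8a360>>27)&0x1f = 0x12  ←
id signed 5b, MSB=1: 18 - 32 = -14

-14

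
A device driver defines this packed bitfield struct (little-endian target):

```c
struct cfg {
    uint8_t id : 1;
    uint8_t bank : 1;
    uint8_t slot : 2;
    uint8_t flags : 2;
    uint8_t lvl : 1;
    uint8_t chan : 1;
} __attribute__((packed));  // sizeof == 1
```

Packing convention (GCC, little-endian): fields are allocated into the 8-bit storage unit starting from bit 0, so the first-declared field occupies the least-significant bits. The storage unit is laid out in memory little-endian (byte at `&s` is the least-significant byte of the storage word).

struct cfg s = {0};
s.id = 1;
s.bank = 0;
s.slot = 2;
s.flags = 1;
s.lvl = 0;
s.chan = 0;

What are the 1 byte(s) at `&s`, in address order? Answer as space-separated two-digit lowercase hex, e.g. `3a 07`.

id (1b) val=1 bits=0x1 at bit 0: 0x01
bank (1b) val=0 bits=0x0 at bit 1: 0x01
slot (2b) val=2 bits=0x2 at bit 2: 0x09
flags (2b) val=1 bits=0x1 at bit 4: 0x19
lvl (1b) val=0 bits=0x0 at bit 6: 0x19
chan (1b) val=0 bits=0x0 at bit 7: 0x19
word = 0x19 → little-endian bytes:
  [0]=0x19

19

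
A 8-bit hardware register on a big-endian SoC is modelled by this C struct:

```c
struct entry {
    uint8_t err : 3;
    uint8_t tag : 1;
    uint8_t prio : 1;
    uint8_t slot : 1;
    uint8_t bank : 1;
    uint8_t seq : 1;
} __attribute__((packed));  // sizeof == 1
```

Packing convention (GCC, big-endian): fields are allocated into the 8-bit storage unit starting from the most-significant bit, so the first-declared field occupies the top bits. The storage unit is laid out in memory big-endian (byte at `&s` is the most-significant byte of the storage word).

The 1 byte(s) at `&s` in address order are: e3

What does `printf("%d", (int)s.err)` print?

[0]=0xe3 (big-endian) → word 0xe3
err:3 @ bit 5 → (0xe3>>5)&0x7 = 0x7  ←
tag:1 @ bit 4 → (0xe3>>4)&0x1 = 0x0
prio:1 @ bit 3 → (0xe3>>3)&0x1 = 0x0
slot:1 @ bit 2 → (0xe3>>2)&0x1 = 0x0
bank:1 @ bit 1 → (0xe3>>1)&0x1 = 0x1
seq:1 @ bit 0 → (0xe3>>0)&0x1 = 0x1

7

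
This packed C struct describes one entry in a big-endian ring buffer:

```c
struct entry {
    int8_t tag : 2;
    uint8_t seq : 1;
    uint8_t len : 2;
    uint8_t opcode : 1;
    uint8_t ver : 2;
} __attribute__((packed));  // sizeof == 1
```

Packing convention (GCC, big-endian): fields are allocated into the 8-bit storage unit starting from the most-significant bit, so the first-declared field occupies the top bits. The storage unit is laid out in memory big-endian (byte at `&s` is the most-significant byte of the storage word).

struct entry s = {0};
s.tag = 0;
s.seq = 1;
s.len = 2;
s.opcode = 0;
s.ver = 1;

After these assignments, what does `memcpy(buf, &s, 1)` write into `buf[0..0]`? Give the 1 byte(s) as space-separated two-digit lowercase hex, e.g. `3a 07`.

tag:2 = 0 → 0x0 << 6 → word 0x00
seq:1 = 1 → 0x1 << 5 → word 0x20
len:2 = 2 → 0x2 << 3 → word 0x30
opcode:1 = 0 → 0x0 << 2 → word 0x30
ver:2 = 1 → 0x1 << 0 → word 0x31
word = 0x31 → big-endian bytes:
  [0]=0x31

31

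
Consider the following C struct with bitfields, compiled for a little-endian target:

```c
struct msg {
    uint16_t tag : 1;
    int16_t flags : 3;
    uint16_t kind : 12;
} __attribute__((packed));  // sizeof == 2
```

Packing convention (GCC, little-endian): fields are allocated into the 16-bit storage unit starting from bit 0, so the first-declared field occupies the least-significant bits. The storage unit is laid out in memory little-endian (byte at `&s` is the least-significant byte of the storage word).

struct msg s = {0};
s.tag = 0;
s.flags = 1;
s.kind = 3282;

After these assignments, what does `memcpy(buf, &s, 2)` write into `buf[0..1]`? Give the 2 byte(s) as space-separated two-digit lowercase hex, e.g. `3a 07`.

[0+:1] tag=0 & 0x1 = 0x0; word=0x0000
[1+:3] flags=1 & 0x7 = 0x1; word=0x0002
[4+:12] kind=3282 & 0xfff = 0xcd2; word=0xcd22
word = 0xcd22 → little-endian bytes:
  [0]=0x22  [1]=0xcd

22 cd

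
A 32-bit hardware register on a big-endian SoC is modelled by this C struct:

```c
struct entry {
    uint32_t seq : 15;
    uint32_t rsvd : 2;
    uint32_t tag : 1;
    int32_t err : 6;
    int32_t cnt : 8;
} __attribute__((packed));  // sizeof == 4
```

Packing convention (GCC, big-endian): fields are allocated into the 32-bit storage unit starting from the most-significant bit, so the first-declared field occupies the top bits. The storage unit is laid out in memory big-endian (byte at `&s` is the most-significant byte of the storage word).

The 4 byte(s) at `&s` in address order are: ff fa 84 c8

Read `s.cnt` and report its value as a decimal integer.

-56

[0]=0xff [1]=0xfa [2]=0x84 [3]=0xc8 (big-endian) → word 0xfffa84c8
seq [17+:15] = (word>>17) & 0x7fff = 32765
rsvd [15+:2] = (word>>15) & 0x3 = 1
tag [14+:1] = (word>>14) & 0x1 = 0
err [8+:6] = (word>>8) & 0x3f = 4
cnt [0+:8] = (word>>0) & 0xff = 200  ←
cnt signed 8b, MSB=1: 200 - 256 = -56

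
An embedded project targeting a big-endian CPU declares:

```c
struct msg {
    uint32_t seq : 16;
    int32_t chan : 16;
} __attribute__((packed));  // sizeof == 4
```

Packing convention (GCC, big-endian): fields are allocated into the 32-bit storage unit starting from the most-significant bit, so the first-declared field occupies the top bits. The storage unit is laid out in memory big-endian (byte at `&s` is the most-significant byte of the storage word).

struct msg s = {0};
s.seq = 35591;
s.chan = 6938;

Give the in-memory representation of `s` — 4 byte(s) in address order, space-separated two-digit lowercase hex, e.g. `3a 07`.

[16+:16] seq=35591 & 0xffff = 0x8b07; word=0x8b070000
[0+:16] chan=6938 & 0xffff = 0x1b1a; word=0x8b071b1a
word = 0x8b071b1a → big-endian bytes:
  [0]=0x8b  [1]=0x07  [2]=0x1b  [3]=0x1a

8b 07 1b 1a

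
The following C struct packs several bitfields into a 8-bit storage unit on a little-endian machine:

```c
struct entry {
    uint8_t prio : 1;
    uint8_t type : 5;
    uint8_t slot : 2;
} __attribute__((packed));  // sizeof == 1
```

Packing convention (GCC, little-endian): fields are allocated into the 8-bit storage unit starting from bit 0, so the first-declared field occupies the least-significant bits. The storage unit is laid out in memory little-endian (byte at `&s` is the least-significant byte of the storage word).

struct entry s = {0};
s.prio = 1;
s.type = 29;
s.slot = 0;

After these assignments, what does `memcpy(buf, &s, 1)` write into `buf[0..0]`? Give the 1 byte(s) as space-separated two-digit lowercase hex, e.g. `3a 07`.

3b

[0+:1] prio=1 & 0x1 = 0x1; word=0x01
[1+:5] type=29 & 0x1f = 0x1d; word=0x3b
[6+:2] slot=0 & 0x3 = 0x0; word=0x3b
word = 0x3b → little-endian bytes:
  [0]=0x3b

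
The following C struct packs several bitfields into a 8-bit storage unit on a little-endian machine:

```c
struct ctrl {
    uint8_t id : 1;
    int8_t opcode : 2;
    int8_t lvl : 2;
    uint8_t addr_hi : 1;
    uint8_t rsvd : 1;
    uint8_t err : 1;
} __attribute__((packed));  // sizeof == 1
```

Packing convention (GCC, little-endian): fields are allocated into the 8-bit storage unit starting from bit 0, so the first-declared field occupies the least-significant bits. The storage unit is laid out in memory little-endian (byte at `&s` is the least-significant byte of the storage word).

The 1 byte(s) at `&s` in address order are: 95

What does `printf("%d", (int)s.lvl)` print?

-2

[0]=0x95 (little-endian) → word 0x95
id [0+:1] = (word>>0) & 0x1 = 1
opcode [1+:2] = (word>>1) & 0x3 = 2
lvl [3+:2] = (word>>3) & 0x3 = 2  ←
addr_hi [5+:1] = (word>>5) & 0x1 = 0
rsvd [6+:1] = (word>>6) & 0x1 = 0
err [7+:1] = (word>>7) & 0x1 = 1
lvl signed 2b, MSB=1: 2 - 4 = -2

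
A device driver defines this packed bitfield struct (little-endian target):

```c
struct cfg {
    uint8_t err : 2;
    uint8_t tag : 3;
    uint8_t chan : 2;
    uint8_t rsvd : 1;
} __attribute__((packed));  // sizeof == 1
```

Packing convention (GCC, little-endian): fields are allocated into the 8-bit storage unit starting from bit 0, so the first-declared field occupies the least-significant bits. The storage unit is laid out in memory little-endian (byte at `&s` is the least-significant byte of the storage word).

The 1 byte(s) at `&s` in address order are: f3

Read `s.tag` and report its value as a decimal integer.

[0]=0xf3 (little-endian) → word 0xf3
err:2 @ bit 0 → (0xf3>>0)&0x3 = 0x3
tag:3 @ bit 2 → (0xf3>>2)&0x7 = 0x4  ←
chan:2 @ bit 5 → (0xf3>>5)&0x3 = 0x3
rsvd:1 @ bit 7 → (0xf3>>7)&0x1 = 0x1

4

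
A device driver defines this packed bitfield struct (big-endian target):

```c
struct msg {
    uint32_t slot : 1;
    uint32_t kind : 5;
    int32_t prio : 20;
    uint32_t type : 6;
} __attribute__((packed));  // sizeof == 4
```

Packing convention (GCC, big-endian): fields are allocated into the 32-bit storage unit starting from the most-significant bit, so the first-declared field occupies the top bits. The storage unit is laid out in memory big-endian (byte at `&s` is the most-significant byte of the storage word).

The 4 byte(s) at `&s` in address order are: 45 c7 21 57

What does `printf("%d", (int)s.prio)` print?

[0]=0x45 [1]=0xc7 [2]=0x21 [3]=0x57 (big-endian) → word 0x45c72157
slot:1 @ bit 31 → (0x45c72157>>31)&0x1 = 0x0
kind:5 @ bit 26 → (0x45c72157>>26)&0x1f = 0x11
prio:20 @ bit 6 → (0x45c72157>>6)&0xfffff = 0x71c85  ←
type:6 @ bit 0 → (0x45c72157>>0)&0x3f = 0x17
prio signed 20b, MSB=0: value = 466053

466053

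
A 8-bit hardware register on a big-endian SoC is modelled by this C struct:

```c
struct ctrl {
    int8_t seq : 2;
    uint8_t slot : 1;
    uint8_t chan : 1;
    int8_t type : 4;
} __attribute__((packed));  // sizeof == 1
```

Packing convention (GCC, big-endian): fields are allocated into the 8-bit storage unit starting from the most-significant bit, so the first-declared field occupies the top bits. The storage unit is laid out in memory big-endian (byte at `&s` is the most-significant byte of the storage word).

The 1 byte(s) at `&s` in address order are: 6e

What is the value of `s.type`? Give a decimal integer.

[0]=0x6e (big-endian) → word 0x6e
seq [6+:2] = (word>>6) & 0x3 = 1
slot [5+:1] = (word>>5) & 0x1 = 1
chan [4+:1] = (word>>4) & 0x1 = 0
type [0+:4] = (word>>0) & 0xf = 14  ←
type signed 4b, MSB=1: 14 - 16 = -2

-2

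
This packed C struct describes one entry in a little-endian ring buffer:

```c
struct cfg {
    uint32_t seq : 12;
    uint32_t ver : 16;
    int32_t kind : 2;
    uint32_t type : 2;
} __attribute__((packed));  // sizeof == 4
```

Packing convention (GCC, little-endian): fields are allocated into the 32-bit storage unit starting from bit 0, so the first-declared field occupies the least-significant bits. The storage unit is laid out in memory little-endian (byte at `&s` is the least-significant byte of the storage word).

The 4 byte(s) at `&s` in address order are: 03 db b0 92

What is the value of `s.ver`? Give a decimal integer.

[0]=0x03 [1]=0xdb [2]=0xb0 [3]=0x92 (little-endian) → word 0x92b0db03
seq [0+:12] = (word>>0) & 0xfff = 2819
ver [12+:16] = (word>>12) & 0xffff = 11021  ←
kind [28+:2] = (word>>28) & 0x3 = 1
type [30+:2] = (word>>30) & 0x3 = 2

11021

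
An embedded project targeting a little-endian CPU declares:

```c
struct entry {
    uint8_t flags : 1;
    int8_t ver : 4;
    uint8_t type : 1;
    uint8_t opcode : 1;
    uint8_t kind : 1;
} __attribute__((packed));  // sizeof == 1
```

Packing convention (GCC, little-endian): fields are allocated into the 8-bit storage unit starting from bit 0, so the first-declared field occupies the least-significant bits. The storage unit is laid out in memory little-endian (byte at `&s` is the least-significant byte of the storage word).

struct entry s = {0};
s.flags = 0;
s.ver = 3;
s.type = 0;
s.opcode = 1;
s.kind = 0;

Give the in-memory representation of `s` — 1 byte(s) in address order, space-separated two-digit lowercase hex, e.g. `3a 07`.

flags:1 = 0 → 0x0 << 0 → word 0x00
ver:4 = 3 → 0x3 << 1 → word 0x06
type:1 = 0 → 0x0 << 5 → word 0x06
opcode:1 = 1 → 0x1 << 6 → word 0x46
kind:1 = 0 → 0x0 << 7 → word 0x46
word = 0x46 → little-endian bytes:
  [0]=0x46

46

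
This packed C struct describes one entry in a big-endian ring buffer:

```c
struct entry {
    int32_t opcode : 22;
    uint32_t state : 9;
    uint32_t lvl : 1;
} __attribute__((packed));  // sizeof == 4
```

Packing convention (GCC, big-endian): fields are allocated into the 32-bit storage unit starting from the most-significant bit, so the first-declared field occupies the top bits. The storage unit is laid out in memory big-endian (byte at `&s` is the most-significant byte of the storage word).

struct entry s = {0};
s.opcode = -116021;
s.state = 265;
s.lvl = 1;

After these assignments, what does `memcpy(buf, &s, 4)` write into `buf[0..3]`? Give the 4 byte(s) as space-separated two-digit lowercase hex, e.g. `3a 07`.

f8 eb 2e 13

opcode (22b) val=-116021 bits=0x3e3acb at bit 10: 0xf8eb2c00
state (9b) val=265 bits=0x109 at bit 1: 0xf8eb2e12
lvl (1b) val=1 bits=0x1 at bit 0: 0xf8eb2e13
word = 0xf8eb2e13 → big-endian bytes:
  [0]=0xf8  [1]=0xeb  [2]=0x2e  [3]=0x13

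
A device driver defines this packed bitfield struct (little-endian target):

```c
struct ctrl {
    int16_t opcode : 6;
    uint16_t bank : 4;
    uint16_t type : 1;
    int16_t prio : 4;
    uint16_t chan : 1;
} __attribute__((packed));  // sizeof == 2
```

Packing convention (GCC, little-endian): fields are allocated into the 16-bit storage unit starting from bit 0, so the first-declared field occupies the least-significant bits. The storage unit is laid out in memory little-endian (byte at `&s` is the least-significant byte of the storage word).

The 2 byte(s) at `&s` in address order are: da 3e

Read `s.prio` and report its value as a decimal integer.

[0]=0xda [1]=0x3e (little-endian) → word 0x3eda
opcode [0+:6] = (word>>0) & 0x3f = 26
bank [6+:4] = (word>>6) & 0xf = 11
type [10+:1] = (word>>10) & 0x1 = 1
prio [11+:4] = (word>>11) & 0xf = 7  ←
chan [15+:1] = (word>>15) & 0x1 = 0
prio signed 4b, MSB=0: value = 7

7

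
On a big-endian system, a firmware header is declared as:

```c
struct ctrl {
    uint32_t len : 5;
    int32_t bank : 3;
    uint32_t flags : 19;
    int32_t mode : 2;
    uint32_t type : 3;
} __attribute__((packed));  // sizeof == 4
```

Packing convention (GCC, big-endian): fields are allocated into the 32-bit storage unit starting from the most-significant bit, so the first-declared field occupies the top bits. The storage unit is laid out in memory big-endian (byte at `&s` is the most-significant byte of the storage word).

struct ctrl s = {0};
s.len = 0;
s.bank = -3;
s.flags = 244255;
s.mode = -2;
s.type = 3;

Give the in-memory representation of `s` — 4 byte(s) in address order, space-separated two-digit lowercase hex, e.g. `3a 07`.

05 77 43 f3

len (5b) val=0 bits=0x0 at bit 27: 0x00000000
bank (3b) val=-3 bits=0x5 at bit 24: 0x05000000
flags (19b) val=244255 bits=0x3ba1f at bit 5: 0x057743e0
mode (2b) val=-2 bits=0x2 at bit 3: 0x057743f0
type (3b) val=3 bits=0x3 at bit 0: 0x057743f3
word = 0x057743f3 → big-endian bytes:
  [0]=0x05  [1]=0x77  [2]=0x43  [3]=0xf3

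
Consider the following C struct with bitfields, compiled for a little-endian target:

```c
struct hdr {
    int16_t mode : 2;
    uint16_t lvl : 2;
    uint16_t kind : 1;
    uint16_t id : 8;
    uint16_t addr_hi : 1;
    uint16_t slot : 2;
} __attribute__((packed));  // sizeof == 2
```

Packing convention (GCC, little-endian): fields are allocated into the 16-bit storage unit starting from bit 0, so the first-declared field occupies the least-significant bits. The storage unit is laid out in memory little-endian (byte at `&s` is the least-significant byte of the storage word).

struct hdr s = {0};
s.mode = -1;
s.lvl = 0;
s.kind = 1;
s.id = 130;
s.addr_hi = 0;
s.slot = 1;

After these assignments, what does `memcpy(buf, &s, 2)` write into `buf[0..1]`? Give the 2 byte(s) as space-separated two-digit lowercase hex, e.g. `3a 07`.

53 50

mode (2b) val=-1 bits=0x3 at bit 0: 0x0003
lvl (2b) val=0 bits=0x0 at bit 2: 0x0003
kind (1b) val=1 bits=0x1 at bit 4: 0x0013
id (8b) val=130 bits=0x82 at bit 5: 0x1053
addr_hi (1b) val=0 bits=0x0 at bit 13: 0x1053
slot (2b) val=1 bits=0x1 at bit 14: 0x5053
word = 0x5053 → little-endian bytes:
  [0]=0x53  [1]=0x50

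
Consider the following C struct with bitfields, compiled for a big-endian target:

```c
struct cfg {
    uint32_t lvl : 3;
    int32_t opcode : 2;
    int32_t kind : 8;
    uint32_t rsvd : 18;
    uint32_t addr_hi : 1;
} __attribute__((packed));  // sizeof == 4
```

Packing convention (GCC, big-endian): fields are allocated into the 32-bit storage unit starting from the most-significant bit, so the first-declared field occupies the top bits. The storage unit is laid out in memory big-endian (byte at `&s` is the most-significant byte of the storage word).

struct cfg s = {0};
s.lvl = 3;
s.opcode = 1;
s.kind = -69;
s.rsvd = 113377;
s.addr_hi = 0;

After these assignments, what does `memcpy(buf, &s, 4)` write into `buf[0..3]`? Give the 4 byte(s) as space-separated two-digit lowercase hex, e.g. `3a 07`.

6d db 75 c2

lvl:3 = 3 → 0x3 << 29 → word 0x60000000
opcode:2 = 1 → 0x1 << 27 → word 0x68000000
kind:8 = -69 → 0xbb << 19 → word 0x6dd80000
rsvd:18 = 113377 → 0x1bae1 << 1 → word 0x6ddb75c2
addr_hi:1 = 0 → 0x0 << 0 → word 0x6ddb75c2
word = 0x6ddb75c2 → big-endian bytes:
  [0]=0x6d  [1]=0xdb  [2]=0x75  [3]=0xc2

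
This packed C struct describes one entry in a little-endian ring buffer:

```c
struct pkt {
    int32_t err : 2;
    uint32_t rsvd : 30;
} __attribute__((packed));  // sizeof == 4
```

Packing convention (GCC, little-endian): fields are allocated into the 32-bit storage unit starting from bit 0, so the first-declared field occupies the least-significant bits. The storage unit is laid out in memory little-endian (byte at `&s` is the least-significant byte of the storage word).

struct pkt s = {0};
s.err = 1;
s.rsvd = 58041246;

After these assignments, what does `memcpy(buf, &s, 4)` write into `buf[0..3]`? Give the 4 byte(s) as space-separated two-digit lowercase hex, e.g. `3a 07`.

[0+:2] err=1 & 0x3 = 0x1; word=0x00000001
[2+:30] rsvd=58041246 & 0x3fffffff = 0x375a39e; word=0x0dd68e79
word = 0x0dd68e79 → little-endian bytes:
  [0]=0x79  [1]=0x8e  [2]=0xd6  [3]=0x0d

79 8e d6 0d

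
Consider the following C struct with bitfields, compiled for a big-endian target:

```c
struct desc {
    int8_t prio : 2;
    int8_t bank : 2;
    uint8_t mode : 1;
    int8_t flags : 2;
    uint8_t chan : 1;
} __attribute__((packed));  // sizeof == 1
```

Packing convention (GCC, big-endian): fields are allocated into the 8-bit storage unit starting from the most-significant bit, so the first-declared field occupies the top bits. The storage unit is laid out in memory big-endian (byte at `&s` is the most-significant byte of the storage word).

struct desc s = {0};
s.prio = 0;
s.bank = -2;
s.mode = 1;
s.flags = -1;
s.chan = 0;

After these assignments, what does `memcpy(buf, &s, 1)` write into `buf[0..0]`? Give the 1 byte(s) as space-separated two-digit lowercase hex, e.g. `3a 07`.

2e

[6+:2] prio=0 & 0x3 = 0x0; word=0x00
[4+:2] bank=-2 & 0x3 = 0x2; word=0x20
[3+:1] mode=1 & 0x1 = 0x1; word=0x28
[1+:2] flags=-1 & 0x3 = 0x3; word=0x2e
[0+:1] chan=0 & 0x1 = 0x0; word=0x2e
word = 0x2e → big-endian bytes:
  [0]=0x2e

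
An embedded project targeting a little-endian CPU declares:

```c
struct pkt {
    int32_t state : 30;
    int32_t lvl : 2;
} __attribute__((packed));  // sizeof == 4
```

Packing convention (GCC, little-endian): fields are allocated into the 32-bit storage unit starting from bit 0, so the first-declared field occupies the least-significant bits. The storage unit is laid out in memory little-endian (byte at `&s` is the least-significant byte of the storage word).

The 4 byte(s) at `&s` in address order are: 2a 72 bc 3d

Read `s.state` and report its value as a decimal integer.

[0]=0x2a [1]=0x72 [2]=0xbc [3]=0x3d (little-endian) → word 0x3dbc722a
state [0+:30] = (word>>0) & 0x3fffffff = 1035760170  ←
lvl [30+:2] = (word>>30) & 0x3 = 0
state signed 30b, MSB=1: 1035760170 - 1073741824 = -37981654

-37981654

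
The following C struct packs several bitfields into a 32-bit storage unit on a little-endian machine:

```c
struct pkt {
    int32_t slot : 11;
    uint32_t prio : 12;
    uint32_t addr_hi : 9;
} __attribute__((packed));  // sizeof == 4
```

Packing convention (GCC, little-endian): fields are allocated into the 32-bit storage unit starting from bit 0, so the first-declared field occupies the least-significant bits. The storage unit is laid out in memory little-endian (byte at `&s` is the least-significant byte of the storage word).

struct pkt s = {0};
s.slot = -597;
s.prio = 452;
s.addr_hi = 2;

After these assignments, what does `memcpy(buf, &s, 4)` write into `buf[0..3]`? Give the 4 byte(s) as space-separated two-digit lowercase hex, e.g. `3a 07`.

ab 25 0e 01

slot (11b) val=-597 bits=0x5ab at bit 0: 0x000005ab
prio (12b) val=452 bits=0x1c4 at bit 11: 0x000e25ab
addr_hi (9b) val=2 bits=0x2 at bit 23: 0x010e25ab
word = 0x010e25ab → little-endian bytes:
  [0]=0xab  [1]=0x25  [2]=0x0e  [3]=0x01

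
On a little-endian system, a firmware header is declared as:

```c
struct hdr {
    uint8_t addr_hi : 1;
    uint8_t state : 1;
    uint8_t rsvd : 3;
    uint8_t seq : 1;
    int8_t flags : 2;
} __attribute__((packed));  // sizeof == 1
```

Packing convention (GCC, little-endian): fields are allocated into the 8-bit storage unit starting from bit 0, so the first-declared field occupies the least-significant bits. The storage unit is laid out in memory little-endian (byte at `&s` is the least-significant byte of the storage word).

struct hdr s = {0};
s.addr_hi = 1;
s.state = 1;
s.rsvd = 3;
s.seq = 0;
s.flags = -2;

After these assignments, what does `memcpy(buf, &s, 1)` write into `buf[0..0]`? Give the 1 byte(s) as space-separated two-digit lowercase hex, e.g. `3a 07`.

8f

addr_hi (1b) val=1 bits=0x1 at bit 0: 0x01
state (1b) val=1 bits=0x1 at bit 1: 0x03
rsvd (3b) val=3 bits=0x3 at bit 2: 0x0f
seq (1b) val=0 bits=0x0 at bit 5: 0x0f
flags (2b) val=-2 bits=0x2 at bit 6: 0x8f
word = 0x8f → little-endian bytes:
  [0]=0x8f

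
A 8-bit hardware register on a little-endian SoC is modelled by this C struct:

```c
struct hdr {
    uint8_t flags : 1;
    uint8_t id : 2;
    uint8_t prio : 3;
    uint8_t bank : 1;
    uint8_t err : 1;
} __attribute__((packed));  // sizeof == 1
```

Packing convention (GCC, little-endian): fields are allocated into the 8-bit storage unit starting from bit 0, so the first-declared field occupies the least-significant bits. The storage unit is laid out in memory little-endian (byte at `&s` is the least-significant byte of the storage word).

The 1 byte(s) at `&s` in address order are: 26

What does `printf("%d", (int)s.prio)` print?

4

[0]=0x26 (little-endian) → word 0x26
flags [0+:1] = (word>>0) & 0x1 = 0
id [1+:2] = (word>>1) & 0x3 = 3
prio [3+:3] = (word>>3) & 0x7 = 4  ←
bank [6+:1] = (word>>6) & 0x1 = 0
err [7+:1] = (word>>7) & 0x1 = 0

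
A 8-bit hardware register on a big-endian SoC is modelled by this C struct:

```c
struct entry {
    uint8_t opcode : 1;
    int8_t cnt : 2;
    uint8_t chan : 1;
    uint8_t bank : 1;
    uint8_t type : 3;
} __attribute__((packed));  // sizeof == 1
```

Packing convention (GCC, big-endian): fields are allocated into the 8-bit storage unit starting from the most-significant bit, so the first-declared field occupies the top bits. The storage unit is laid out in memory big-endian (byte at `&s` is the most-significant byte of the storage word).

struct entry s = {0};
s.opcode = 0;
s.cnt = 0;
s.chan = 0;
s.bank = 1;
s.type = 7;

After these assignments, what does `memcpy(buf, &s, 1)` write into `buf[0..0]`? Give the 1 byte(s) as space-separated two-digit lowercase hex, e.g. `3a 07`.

[7+:1] opcode=0 & 0x1 = 0x0; word=0x00
[5+:2] cnt=0 & 0x3 = 0x0; word=0x00
[4+:1] chan=0 & 0x1 = 0x0; word=0x00
[3+:1] bank=1 & 0x1 = 0x1; word=0x08
[0+:3] type=7 & 0x7 = 0x7; word=0x0f
word = 0x0f → big-endian bytes:
  [0]=0x0f

0f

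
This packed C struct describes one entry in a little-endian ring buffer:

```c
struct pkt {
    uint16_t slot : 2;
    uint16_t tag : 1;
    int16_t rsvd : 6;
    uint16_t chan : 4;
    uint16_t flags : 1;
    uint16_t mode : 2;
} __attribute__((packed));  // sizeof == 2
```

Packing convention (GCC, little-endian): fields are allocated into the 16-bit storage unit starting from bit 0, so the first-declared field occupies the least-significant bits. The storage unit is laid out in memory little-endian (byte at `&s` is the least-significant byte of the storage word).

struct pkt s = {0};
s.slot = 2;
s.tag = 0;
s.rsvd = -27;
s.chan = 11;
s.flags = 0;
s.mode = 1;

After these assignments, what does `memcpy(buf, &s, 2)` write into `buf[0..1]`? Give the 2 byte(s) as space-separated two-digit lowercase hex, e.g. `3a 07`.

slot:2 = 2 → 0x2 << 0 → word 0x0002
tag:1 = 0 → 0x0 << 2 → word 0x0002
rsvd:6 = -27 → 0x25 << 3 → word 0x012a
chan:4 = 11 → 0xb << 9 → word 0x172a
flags:1 = 0 → 0x0 << 13 → word 0x172a
mode:2 = 1 → 0x1 << 14 → word 0x572a
word = 0x572a → little-endian bytes:
  [0]=0x2a  [1]=0x57

2a 57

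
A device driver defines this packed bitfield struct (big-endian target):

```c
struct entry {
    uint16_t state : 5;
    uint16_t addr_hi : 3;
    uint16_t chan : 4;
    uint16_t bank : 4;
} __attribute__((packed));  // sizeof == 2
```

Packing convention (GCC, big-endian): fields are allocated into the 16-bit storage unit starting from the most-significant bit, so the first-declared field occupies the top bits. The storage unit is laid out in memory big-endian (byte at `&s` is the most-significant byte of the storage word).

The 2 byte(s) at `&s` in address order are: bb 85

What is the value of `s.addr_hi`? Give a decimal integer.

[0]=0xbb [1]=0x85 (big-endian) → word 0xbb85
state:5 @ bit 11 → (0xbb85>>11)&0x1f = 0x17
addr_hi:3 @ bit 8 → (0xbb85>>8)&0x7 = 0x3  ←
chan:4 @ bit 4 → (0xbb85>>4)&0xf = 0x8
bank:4 @ bit 0 → (0xbb85>>0)&0xf = 0x5

3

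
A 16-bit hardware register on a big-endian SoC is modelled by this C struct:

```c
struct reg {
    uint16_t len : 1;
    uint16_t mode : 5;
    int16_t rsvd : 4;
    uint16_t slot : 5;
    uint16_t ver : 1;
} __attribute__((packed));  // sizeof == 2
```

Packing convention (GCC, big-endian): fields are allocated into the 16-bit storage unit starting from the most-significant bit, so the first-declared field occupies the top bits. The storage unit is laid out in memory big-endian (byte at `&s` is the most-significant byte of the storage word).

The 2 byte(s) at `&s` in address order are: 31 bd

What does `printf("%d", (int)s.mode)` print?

12

[0]=0x31 [1]=0xbd (big-endian) → word 0x31bd
len [15+:1] = (word>>15) & 0x1 = 0
mode [10+:5] = (word>>10) & 0x1f = 12  ←
rsvd [6+:4] = (word>>6) & 0xf = 6
slot [1+:5] = (word>>1) & 0x1f = 30
ver [0+:1] = (word>>0) & 0x1 = 1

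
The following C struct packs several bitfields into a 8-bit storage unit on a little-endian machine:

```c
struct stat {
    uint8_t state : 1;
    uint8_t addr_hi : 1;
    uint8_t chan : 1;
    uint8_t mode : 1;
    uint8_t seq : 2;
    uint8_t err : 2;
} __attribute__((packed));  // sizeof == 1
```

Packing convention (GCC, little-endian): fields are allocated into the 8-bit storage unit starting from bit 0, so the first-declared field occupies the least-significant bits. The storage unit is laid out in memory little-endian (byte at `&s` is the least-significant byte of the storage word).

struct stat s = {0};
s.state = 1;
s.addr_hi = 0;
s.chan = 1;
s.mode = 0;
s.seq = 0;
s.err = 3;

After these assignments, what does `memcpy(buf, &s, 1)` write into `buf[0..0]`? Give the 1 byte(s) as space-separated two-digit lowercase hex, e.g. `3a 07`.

[0+:1] state=1 & 0x1 = 0x1; word=0x01
[1+:1] addr_hi=0 & 0x1 = 0x0; word=0x01
[2+:1] chan=1 & 0x1 = 0x1; word=0x05
[3+:1] mode=0 & 0x1 = 0x0; word=0x05
[4+:2] seq=0 & 0x3 = 0x0; word=0x05
[6+:2] err=3 & 0x3 = 0x3; word=0xc5
word = 0xc5 → little-endian bytes:
  [0]=0xc5

c5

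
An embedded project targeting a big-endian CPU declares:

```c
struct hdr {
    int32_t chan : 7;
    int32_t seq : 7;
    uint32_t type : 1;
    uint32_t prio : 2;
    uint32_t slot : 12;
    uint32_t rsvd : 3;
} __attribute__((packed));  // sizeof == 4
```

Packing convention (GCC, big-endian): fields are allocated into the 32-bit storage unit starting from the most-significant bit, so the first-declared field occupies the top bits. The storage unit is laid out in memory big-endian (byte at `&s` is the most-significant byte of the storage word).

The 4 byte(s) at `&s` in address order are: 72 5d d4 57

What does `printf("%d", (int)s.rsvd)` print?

7

[0]=0x72 [1]=0x5d [2]=0xd4 [3]=0x57 (big-endian) → word 0x725dd457
chan:7 @ bit 25 → (0x725dd457>>25)&0x7f = 0x39
seq:7 @ bit 18 → (0x725dd457>>18)&0x7f = 0x17
type:1 @ bit 17 → (0x725dd457>>17)&0x1 = 0x0
prio:2 @ bit 15 → (0x725dd457>>15)&0x3 = 0x3
slot:12 @ bit 3 → (0x725dd457>>3)&0xfff = 0xa8a
rsvd:3 @ bit 0 → (0x725dd457>>0)&0x7 = 0x7  ←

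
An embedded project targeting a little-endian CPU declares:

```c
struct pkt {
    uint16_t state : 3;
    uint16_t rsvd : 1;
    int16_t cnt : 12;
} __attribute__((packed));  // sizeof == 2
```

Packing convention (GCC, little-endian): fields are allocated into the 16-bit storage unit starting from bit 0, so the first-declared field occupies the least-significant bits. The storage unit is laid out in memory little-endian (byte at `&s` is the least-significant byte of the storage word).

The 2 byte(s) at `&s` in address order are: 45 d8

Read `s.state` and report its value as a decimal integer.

5

[0]=0x45 [1]=0xd8 (little-endian) → word 0xd845
state [0+:3] = (word>>0) & 0x7 = 5  ←
rsvd [3+:1] = (word>>3) & 0x1 = 0
cnt [4+:12] = (word>>4) & 0xfff = 3460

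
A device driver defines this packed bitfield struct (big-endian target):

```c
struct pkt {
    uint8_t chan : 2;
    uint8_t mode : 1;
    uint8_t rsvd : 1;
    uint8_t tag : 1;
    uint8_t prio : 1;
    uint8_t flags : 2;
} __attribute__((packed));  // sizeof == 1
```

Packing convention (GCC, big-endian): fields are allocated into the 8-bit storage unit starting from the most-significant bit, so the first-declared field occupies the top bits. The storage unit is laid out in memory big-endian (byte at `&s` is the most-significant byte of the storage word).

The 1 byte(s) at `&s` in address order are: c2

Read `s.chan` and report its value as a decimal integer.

[0]=0xc2 (big-endian) → word 0xc2
chan [6+:2] = (word>>6) & 0x3 = 3  ←
mode [5+:1] = (word>>5) & 0x1 = 0
rsvd [4+:1] = (word>>4) & 0x1 = 0
tag [3+:1] = (word>>3) & 0x1 = 0
prio [2+:1] = (word>>2) & 0x1 = 0
flags [0+:2] = (word>>0) & 0x3 = 2

3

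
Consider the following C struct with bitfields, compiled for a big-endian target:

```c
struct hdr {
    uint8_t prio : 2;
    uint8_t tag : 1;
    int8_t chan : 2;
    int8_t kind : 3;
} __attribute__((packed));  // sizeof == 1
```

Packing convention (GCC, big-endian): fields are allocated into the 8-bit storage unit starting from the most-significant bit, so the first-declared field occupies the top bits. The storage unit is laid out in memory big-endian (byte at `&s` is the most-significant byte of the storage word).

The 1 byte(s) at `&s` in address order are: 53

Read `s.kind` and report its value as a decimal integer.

[0]=0x53 (big-endian) → word 0x53
prio [6+:2] = (word>>6) & 0x3 = 1
tag [5+:1] = (word>>5) & 0x1 = 0
chan [3+:2] = (word>>3) & 0x3 = 2
kind [0+:3] = (word>>0) & 0x7 = 3  ←
kind signed 3b, MSB=0: value = 3

3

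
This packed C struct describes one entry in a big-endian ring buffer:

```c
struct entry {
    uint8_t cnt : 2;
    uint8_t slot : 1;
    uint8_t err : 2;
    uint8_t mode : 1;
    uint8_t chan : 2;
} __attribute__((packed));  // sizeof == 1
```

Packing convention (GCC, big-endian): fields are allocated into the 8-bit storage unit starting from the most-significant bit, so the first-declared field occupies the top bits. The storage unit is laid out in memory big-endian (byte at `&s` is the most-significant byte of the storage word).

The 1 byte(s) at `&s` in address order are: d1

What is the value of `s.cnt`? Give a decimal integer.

3

[0]=0xd1 (big-endian) → word 0xd1
cnt:2 @ bit 6 → (0xd1>>6)&0x3 = 0x3  ←
slot:1 @ bit 5 → (0xd1>>5)&0x1 = 0x0
err:2 @ bit 3 → (0xd1>>3)&0x3 = 0x2
mode:1 @ bit 2 → (0xd1>>2)&0x1 = 0x0
chan:2 @ bit 0 → (0xd1>>0)&0x3 = 0x1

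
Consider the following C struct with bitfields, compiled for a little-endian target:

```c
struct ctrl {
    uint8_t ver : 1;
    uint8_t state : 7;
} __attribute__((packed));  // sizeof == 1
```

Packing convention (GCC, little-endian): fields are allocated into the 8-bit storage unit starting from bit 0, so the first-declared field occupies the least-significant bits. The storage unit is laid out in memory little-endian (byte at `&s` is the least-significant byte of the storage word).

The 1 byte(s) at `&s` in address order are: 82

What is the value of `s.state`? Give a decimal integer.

[0]=0x82 (little-endian) → word 0x82
ver [0+:1] = (word>>0) & 0x1 = 0
state [1+:7] = (word>>1) & 0x7f = 65  ←

65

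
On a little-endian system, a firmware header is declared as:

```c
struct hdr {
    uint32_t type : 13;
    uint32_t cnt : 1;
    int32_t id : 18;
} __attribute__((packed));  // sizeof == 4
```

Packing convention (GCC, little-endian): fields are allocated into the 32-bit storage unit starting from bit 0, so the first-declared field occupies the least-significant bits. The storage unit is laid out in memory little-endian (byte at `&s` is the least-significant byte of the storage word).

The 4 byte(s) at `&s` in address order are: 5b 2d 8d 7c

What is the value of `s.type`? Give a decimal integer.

3419

[0]=0x5b [1]=0x2d [2]=0x8d [3]=0x7c (little-endian) → word 0x7c8d2d5b
type [0+:13] = (word>>0) & 0x1fff = 3419  ←
cnt [13+:1] = (word>>13) & 0x1 = 1
id [14+:18] = (word>>14) & 0x3ffff = 127540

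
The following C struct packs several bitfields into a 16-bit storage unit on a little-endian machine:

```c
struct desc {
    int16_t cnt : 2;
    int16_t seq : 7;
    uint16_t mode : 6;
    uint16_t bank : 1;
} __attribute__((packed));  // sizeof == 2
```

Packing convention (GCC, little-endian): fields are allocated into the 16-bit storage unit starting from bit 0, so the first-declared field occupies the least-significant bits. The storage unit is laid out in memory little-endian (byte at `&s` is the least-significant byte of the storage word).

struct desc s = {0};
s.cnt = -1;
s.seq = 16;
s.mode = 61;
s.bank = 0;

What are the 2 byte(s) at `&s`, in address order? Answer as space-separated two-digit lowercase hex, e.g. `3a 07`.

43 7a

cnt:2 = -1 → 0x3 << 0 → word 0x0003
seq:7 = 16 → 0x10 << 2 → word 0x0043
mode:6 = 61 → 0x3d << 9 → word 0x7a43
bank:1 = 0 → 0x0 << 15 → word 0x7a43
word = 0x7a43 → little-endian bytes:
  [0]=0x43  [1]=0x7a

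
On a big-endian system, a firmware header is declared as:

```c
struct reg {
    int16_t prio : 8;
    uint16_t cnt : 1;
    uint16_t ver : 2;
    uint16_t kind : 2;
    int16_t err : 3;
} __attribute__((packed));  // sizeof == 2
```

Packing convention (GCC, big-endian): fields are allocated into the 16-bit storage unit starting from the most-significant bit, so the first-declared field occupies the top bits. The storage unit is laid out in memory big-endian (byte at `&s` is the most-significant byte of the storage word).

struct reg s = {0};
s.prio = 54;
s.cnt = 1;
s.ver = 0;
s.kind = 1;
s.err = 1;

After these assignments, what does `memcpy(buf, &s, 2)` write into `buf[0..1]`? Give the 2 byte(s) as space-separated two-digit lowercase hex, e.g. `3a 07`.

36 89

prio:8 = 54 → 0x36 << 8 → word 0x3600
cnt:1 = 1 → 0x1 << 7 → word 0x3680
ver:2 = 0 → 0x0 << 5 → word 0x3680
kind:2 = 1 → 0x1 << 3 → word 0x3688
err:3 = 1 → 0x1 << 0 → word 0x3689
word = 0x3689 → big-endian bytes:
  [0]=0x36  [1]=0x89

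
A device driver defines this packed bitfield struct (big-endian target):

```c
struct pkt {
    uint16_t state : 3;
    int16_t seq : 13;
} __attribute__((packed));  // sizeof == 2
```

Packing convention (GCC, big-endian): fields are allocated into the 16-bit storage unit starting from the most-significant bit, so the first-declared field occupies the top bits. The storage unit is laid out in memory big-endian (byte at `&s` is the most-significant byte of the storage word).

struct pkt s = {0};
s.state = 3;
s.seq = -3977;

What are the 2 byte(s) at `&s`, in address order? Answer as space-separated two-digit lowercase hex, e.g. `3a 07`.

70 77

state:3 = 3 → 0x3 << 13 → word 0x6000
seq:13 = -3977 → 0x1077 << 0 → word 0x7077
word = 0x7077 → big-endian bytes:
  [0]=0x70  [1]=0x77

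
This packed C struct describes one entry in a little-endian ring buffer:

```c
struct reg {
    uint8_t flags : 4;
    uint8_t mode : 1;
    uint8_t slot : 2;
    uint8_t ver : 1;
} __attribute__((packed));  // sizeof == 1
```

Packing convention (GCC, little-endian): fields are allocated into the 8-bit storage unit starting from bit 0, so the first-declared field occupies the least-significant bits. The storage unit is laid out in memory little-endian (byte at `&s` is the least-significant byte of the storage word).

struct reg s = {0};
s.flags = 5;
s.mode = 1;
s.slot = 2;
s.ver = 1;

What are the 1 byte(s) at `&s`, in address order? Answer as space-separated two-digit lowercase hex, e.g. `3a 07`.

[0+:4] flags=5 & 0xf = 0x5; word=0x05
[4+:1] mode=1 & 0x1 = 0x1; word=0x15
[5+:2] slot=2 & 0x3 = 0x2; word=0x55
[7+:1] ver=1 & 0x1 = 0x1; word=0xd5
word = 0xd5 → little-endian bytes:
  [0]=0xd5

d5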